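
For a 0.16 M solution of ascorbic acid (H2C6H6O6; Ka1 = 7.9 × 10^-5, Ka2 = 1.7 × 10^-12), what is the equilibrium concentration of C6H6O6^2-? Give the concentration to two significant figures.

1.7 × 10^-12 M

First ionization gives [H+] ≈ [HC6H6O6-] = 3.56 × 10^-3 M.
Second step: Ka2 = [H+][C6H6O6^2-]/[HC6H6O6-] ≈ [C6H6O6^2-] (since [H+] ≈ [HC6H6O6-]).
So [C6H6O6^2-] ≈ Ka2.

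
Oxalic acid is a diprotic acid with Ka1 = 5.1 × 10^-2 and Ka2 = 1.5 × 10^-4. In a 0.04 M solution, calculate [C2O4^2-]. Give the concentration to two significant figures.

1.5 × 10^-4 M

First ionization gives [H+] ≈ [HC2O4-] = 2.64 × 10^-2 M.
Second step: Ka2 = [H+][C2O4^2-]/[HC2O4-] ≈ [C2O4^2-] (since [H+] ≈ [HC2O4-]).
So [C2O4^2-] ≈ Ka2.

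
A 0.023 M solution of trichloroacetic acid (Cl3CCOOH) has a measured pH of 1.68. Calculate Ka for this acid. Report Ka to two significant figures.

[H+] = 10^(-1.68) = 2.09 × 10^-2 M
At equilibrium [HA] = 0.023 − 2.09 × 10^-2 = 2.10 × 10^-3 M
Ka = [H+][A-]/[HA] = (2.09 × 10^-2)² / 2.10 × 10^-3 = 2.1 × 10^-1

Ka = 2.1 × 10^-1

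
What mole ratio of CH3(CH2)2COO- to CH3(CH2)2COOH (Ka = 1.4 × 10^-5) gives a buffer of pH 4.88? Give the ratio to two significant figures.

pKa = -log(1.4 × 10^-5) = 4.854
pH = pKa + log(r) ⇒ log(r) = 4.88 − 4.854 = +0.026
r = [CH3(CH2)2COO-]/[CH3(CH2)2COOH] = 10^(+0.026) = 1.06

ratio = 1.1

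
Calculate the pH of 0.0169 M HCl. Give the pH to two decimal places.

pH = 1.77

HCl is a strong acid and dissociates completely, so [H+] = 0.0169 M.
pH = -log(0.0169) = 1.77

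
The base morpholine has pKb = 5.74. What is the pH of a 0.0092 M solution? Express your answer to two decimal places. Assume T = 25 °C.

pH = 10.11

C4H8ONH + H2O ⇌ C4H8ONH2+ + OH-
Kb = 10^(−5.74) = 1.82 × 10^-6
From the ICE table, Kb = [OH-]²/(0.0092 − [OH-]) = 1.82 × 10^-6.
Since Kb ≪ C₀, [OH-] ≈ √(Kb·C₀) = 1.29 × 10^-4 M.
pOH = 3.89, so pH = 14.00 − pOH = 10.11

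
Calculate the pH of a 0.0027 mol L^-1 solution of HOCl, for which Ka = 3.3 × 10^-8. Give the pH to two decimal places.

pH = 5.03

HOCl ⇌ OCl- + H+
Ka = [H+]²/(0.0027 − [H+]) = 3.3 × 10^-8
Neglecting [H+] in the denominator: [H+] = √(3.3 × 10^-8 × 0.0027) = 9.44 × 10^-6 M
Check: 0.35% ionized — well under 5%, approximation valid.
pH = −log(9.44 × 10^-6) = 5.03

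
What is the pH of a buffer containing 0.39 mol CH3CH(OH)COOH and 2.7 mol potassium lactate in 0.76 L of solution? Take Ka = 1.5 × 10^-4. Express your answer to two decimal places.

pH = 4.66

pKa = −log(1.5 × 10^-4) = 3.824
Using pH = pKa + log([base]/[acid]) with [base]/[acid] = 2.7/0.39:
pH = 3.824 + (+0.840) = 4.66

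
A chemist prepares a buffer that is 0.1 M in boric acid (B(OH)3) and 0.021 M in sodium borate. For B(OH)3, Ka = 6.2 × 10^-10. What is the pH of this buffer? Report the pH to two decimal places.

pKa = −log(6.2 × 10^-10) = 9.208
Henderson–Hasselbalch: pH = pKa + log([B(OH)4-]/[B(OH)3]) = 9.208 + log(0.021/0.1)
pH = 9.208 + (-0.678) = 8.53

pH = 8.53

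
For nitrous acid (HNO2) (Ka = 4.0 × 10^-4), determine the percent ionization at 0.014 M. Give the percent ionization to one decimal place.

15.5%

HNO2 ⇌ NO2- + H+; let x = [H+] at equilibrium.
Ka = x²/(C₀ − x); solving the quadratic gives x = 2.17 × 10^-3 M.
% ionization = x/C₀ × 100% = 2.17 × 10^-3/0.014 × 100% = 15.5%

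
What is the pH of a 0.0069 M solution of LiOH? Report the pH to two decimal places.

LiOH is a strong base; [OH-] = 0.0069 M.
pOH = -log(0.0069) = 2.16
pH = 14.00 - 2.16 = 11.84

pH = 11.84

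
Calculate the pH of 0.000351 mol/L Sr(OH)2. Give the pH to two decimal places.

Sr(OH)2 is a strong base (each formula unit releases 2 OH-); [OH-] = 0.000702 M.
pOH = -log(0.000702) = 3.15
pH = 14.00 - 3.15 = 10.85

pH = 10.85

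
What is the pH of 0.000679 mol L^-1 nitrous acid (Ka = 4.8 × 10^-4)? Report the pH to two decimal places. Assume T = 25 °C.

HNO2 ⇌ NO2- + H+
Ka = [H+]²/(0.000679 − [H+]) = 4.8 × 10^-4
Here C₀/Ka ≈ 1.41, so the small-[H+] approximation fails. Use the quadratic:
[H+] = (−Ka + √(Ka² + 4·Ka·C₀))/2 = 3.79 × 10^-4 M
pH = −log(3.79 × 10^-4) = 3.42

pH = 3.42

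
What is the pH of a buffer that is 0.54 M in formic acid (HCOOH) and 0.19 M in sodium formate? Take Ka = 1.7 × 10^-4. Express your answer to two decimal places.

pH = 3.32

pKa = −log(1.7 × 10^-4) = 3.770
Using pH = pKa + log([base]/[acid]) with [base]/[acid] = 0.19/0.54:
pH = 3.770 + (-0.454) = 3.32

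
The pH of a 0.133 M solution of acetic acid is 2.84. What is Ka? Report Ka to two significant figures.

[H+] = 10^(-2.84) = 1.45 × 10^-3 M
At equilibrium [HA] = 0.133 − 1.45 × 10^-3 = 1.32 × 10^-1 M
Ka = [H+][A-]/[HA] = (1.45 × 10^-3)² / 1.32 × 10^-1 = 1.6 × 10^-5

Ka = 1.6 × 10^-5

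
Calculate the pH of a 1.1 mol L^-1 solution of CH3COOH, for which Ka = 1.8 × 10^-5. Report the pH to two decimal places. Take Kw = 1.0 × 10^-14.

CH3COOH ⇌ CH3COO- + H+
From the ICE table, Ka = [H+]²/(1.1 − [H+]) = 1.8 × 10^-5.
Since Ka ≪ C₀, [H+] ≈ √(Ka·C₀) = 4.45 × 10^-3 M.
pH = −log[H+] = −log(4.45 × 10^-3) = 2.35

pH = 2.35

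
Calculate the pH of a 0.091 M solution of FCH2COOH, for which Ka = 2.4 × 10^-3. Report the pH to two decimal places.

FCH2COOH ⇌ FCH2COO- + H+
From the ICE table, Ka = x²/(0.091 − x) = 2.4 × 10^-3.
The 5% rule fails; solving x² + Ka·x − Ka·C₀ = 0 exactly:
x = (−Ka + √(Ka² + 4·Ka·C₀))/2 = 1.36 × 10^-2 M
pH = −log(1.36 × 10^-2) = 1.87

pH = 1.87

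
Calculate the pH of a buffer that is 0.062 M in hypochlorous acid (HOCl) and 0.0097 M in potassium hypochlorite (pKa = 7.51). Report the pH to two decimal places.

pH = 6.70

Henderson–Hasselbalch: pH = pKa + log([OCl-]/[HOCl]) = 7.51 + log(0.0097/0.062)
pH = 7.51 + (-0.806) = 6.70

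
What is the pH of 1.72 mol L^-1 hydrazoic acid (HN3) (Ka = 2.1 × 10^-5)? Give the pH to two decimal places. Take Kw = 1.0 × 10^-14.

HN3 ⇌ N3- + H+
From the ICE table, Ka = [H+]²/(1.72 − [H+]) = 2.1 × 10^-5.
Since Ka ≪ C₀, [H+] ≈ √(Ka·C₀) = 6.01 × 10^-3 M.
Check: 0.35% ionized — well under 5%, approximation valid.
pH = −log[H+] = −log(6.01 × 10^-3) = 2.22

pH = 2.22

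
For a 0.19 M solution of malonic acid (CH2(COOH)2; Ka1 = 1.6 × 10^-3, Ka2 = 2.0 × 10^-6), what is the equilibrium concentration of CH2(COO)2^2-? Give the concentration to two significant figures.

2.0 × 10^-6 M

First ionization gives [H+] ≈ [CH2(COOH)COO-] = 1.67 × 10^-2 M.
Second step: Ka2 = [H+][CH2(COO)2^2-]/[CH2(COOH)COO-] ≈ [CH2(COO)2^2-] (since [H+] ≈ [CH2(COOH)COO-]).
So [CH2(COO)2^2-] ≈ Ka2.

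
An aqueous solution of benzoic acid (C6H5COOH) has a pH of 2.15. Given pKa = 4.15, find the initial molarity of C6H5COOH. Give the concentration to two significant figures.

C₀ = 7.2 × 10^-1 M

[H+] = 10^(-2.15) = 7.08 × 10^-3 M = x
Ka = 10^(−4.15) = 7.08 × 10^-5
Ka = x²/(C₀ − x) ⇒ C₀ = x + x²/Ka
C₀ = 7.08 × 10^-3 + (7.08 × 10^-3)²/(7.08 × 10^-5) = 7.15 × 10^-1 M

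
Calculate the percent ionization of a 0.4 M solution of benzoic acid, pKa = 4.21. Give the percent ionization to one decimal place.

C6H5COOH ⇌ C6H5COO- + H+; let x = [H+] at equilibrium.
Ka = 10^(−4.21) = 6.17 × 10^-5
x ≈ √(Ka·C₀) = √(6.17 × 10^-5 × 0.4) = 4.97 × 10^-3 M
% ionization = x/C₀ × 100% = 4.97 × 10^-3/0.4 × 100% = 1.2%

1.2%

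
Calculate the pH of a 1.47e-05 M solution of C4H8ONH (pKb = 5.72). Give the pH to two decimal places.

C4H8ONH + H2O ⇌ C4H8ONH2+ + OH-
Kb = 10^(−5.72) = 1.91 × 10^-6
Let x = [OH-] at equilibrium. Kb = x²/(1.47e-05 − x).
x is not negligible relative to C₀; solve x² + 1.91e-06·x − 2.81e-11 = 0.
x = (−Kb + √(Kb² + 4·Kb·C₀))/2 = 4.43 × 10^-6 M
pOH = −log(4.43 × 10^-6) = 5.35; pH = 14.00 − 5.35 = 8.65

pH = 8.65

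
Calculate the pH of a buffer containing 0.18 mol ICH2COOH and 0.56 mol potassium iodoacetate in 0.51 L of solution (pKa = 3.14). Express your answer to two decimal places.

pH = pKa + log([A⁻]/[HA]) = 3.14 + log(0.56/0.18)
pH = 3.14 + (+0.493) = 3.63

pH = 3.63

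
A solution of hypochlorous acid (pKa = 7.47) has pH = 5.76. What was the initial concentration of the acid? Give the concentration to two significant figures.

C₀ = 9.1 × 10^-5 M

[H+] = 10^(-5.76) = 1.74 × 10^-6 M = x
Ka = 10^(−7.47) = 3.39 × 10^-8
Ka = x²/(C₀ − x) ⇒ C₀ = x + x²/Ka
C₀ = 1.74 × 10^-6 + (1.74 × 10^-6)²/(3.39 × 10^-8) = 9.10 × 10^-5 M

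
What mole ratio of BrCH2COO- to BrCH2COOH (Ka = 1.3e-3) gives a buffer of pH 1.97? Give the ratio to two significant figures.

ratio = 0.12

pKa = -log(1.3 × 10^-3) = 2.886
pH = pKa + log(r) ⇒ log(r) = 1.97 − 2.886 = -0.916
r = [BrCH2COO-]/[BrCH2COOH] = 10^(-0.916) = 0.121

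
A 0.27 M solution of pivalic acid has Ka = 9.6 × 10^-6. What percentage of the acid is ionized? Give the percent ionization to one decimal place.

(CH3)3CCOOH ⇌ (CH3)3CCOO- + H+; let x = [H+] at equilibrium.
x ≈ √(Ka·C₀) = √(9.6 × 10^-6 × 0.27) = 1.61 × 10^-3 M
Fraction ionized = 1.61 × 10^-3 / 0.27 = 0.0060 → 0.6%

0.6%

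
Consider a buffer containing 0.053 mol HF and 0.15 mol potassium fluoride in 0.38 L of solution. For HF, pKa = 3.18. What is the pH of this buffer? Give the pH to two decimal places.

pH = pKa + log([A⁻]/[HA]) = 3.18 + log(0.15/0.053)
pH = 3.18 + (+0.452) = 3.63

pH = 3.63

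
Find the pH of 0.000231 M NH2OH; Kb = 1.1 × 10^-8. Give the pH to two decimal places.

pH = 8.20

NH2OH + H2O ⇌ NH3OH+ + OH-
Let x = [OH-] at equilibrium. Kb = x²/(0.000231 − x).
Since Kb ≪ C₀, x ≈ √(Kb·C₀) = 1.59 × 10^-6 M.
(x/C₀ = 0.69% < 5%, so the approximation holds.)
pOH = 5.80, so pH = 14.00 − pOH = 8.20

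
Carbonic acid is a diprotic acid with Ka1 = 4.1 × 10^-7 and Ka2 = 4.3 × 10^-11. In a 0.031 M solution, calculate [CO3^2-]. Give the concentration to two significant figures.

First ionization gives [H+] ≈ [HCO3-] = 1.13 × 10^-4 M.
Second step: Ka2 = [H+][CO3^2-]/[HCO3-] ≈ [CO3^2-] (since [H+] ≈ [HCO3-]).
So [CO3^2-] ≈ Ka2.

4.3 × 10^-11 M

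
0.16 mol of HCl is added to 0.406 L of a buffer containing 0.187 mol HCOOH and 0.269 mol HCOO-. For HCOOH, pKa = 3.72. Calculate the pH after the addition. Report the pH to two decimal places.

After neutralization: n(HCOOH) = 0.347 mol, n(HCOO-) = 0.109 mol.
pH = pKa + log([A⁻]/[HA]) = 3.72 + log(0.109/0.347) = 3.72 -0.503

pH = 3.22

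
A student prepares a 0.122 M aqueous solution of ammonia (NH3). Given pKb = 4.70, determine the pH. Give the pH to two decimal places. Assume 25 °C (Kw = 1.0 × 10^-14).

pH = 11.19

NH3 + H2O ⇌ NH4+ + OH-
Kb = 10^(−4.70) = 2.00 × 10^-5
Kb = [OH-]²/(0.122 − [OH-]) = 2.00 × 10^-5
Neglecting [OH-] in the denominator: [OH-] = √(2.00 × 10^-5 × 0.122) = 1.56 × 10^-3 M
pOH = −log(1.56 × 10^-3) = 2.81; pH = 14.00 − 2.81 = 11.19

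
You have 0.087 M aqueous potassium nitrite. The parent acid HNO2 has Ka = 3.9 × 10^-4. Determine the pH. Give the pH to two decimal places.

pH = 8.17

NO2- is the conjugate base of the weak acid HNO2.
Kb = Kw/Ka = 1.0×10^-14 / 3.9 × 10^-4 = 2.56 × 10^-11
From the ICE table, Kb = [OH-]²/(0.087 − [OH-]) = 2.56 × 10^-11.
Neglecting [OH-] in the denominator: [OH-] = √(2.56 × 10^-11 × 0.087) = 1.49 × 10^-6 M
([OH-]/C₀ = 0.0017% < 5%, so the approximation holds.)
pOH = −log(1.49 × 10^-6) = 5.83; pH = 14.00 − 5.83 = 8.17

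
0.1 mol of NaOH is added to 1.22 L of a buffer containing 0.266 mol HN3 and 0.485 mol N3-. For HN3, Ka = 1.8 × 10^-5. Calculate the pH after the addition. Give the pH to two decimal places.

pH = 5.29

OH- converts HN3 to N3-: HN3 → 0.166 mol, N3- → 0.585 mol.
pKa = −log(1.8 × 10^-5) = 4.745
Henderson–Hasselbalch with mole ratio 0.585/0.166: pH = 4.745 + (+0.547)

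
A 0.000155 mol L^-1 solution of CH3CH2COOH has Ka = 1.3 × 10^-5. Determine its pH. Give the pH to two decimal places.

CH3CH2COOH ⇌ CH3CH2COO- + H+
Ka = [H+]²/(0.000155 − [H+]) = 1.3 × 10^-5
The 5% rule fails; solving [H+]² + Ka·[H+] − Ka·C₀ = 0 exactly:
[H+] = (−Ka + √(Ka² + 4·Ka·C₀))/2 = 3.89 × 10^-5 M
pH = −log(3.89 × 10^-5) = 4.41

pH = 4.41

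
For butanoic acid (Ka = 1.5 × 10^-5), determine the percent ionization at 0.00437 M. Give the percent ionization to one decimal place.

CH3(CH2)2COOH ⇌ CH3(CH2)2COO- + H+; let x = [H+] at equilibrium.
Solve x² + 1.5e-05x − 6.56e-08 = 0 → x = 2.49 × 10^-4 M
Fraction ionized = 2.49 × 10^-4 / 0.00437 = 0.0570 → 5.7%

5.7%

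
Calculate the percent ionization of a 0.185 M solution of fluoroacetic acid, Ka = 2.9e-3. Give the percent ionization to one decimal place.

11.8%

FCH2COOH ⇌ FCH2COO- + H+; let x = [H+] at equilibrium.
Ka = x²/(C₀ − x); solving the quadratic gives x = 2.18 × 10^-2 M.
% ionization = x/C₀ × 100% = 2.18 × 10^-2/0.185 × 100% = 11.8%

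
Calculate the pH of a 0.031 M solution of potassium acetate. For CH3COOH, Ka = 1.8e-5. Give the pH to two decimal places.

CH3COO- is the conjugate base of the weak acid CH3COOH.
Kb = Kw/Ka = 1.0×10^-14 / 1.8 × 10^-5 = 5.56 × 10^-10
Let x = [OH-] at equilibrium. Kb = x²/(0.031 − x).
Since Kb ≪ C₀, x ≈ √(Kb·C₀) = 4.15 × 10^-6 M.
Check: 0.013% ionized — well under 5%, approximation valid.
pOH = 5.38, so pH = 14.00 − pOH = 8.62

pH = 8.62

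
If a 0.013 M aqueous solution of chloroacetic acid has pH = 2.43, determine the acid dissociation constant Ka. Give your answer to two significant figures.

[H+] = 10^(-2.43) = 3.72 × 10^-3 M
At equilibrium [HA] = 0.013 − 3.72 × 10^-3 = 9.28 × 10^-3 M
Ka = [H+][A-]/[HA] = (3.72 × 10^-3)² / 9.28 × 10^-3 = 1.5 × 10^-3

Ka = 1.5 × 10^-3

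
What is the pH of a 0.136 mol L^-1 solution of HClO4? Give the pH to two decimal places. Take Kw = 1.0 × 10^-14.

pH = 0.87

HClO4 is a strong acid and dissociates completely, so [H+] = 0.136 M.
pH = -log(0.136) = 0.87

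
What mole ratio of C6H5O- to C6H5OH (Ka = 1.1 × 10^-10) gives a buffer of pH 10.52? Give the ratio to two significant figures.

pKa = -log(1.1 × 10^-10) = 9.959
pH = pKa + log(r) ⇒ log(r) = 10.52 − 9.959 = +0.561
r = [C6H5O-]/[C6H5OH] = 10^(+0.561) = 3.64

ratio = 3.6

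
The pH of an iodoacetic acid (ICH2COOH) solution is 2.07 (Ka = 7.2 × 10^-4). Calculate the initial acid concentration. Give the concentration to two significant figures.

[H+] = 10^(-2.07) = 8.51 × 10^-3 M = x
Ka = x²/(C₀ − x) ⇒ C₀ = x + x²/Ka
C₀ = 8.51 × 10^-3 + (8.51 × 10^-3)²/(7.2 × 10^-4) = 1.09 × 10^-1 M

C₀ = 1.1 × 10^-1 M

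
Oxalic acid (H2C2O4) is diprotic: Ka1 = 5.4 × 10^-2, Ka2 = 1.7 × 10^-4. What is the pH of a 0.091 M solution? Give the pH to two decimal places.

pH = 1.32

Since Ka1 ≫ Ka2, the first ionization dominates [H+].
Ka1 = x²/(0.091 − x) = 5.4 × 10^-2
Solving the quadratic: x = (−Ka1 + √(Ka1² + 4·Ka1·C₀))/2 = 4.81 × 10^-2 M
pH = −log(4.81 × 10^-2) = 1.32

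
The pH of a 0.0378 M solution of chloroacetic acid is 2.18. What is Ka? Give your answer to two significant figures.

Ka = 1.4 × 10^-3

[H+] = 10^(-2.18) = 6.61 × 10^-3 M
At equilibrium [HA] = 0.0378 − 6.61 × 10^-3 = 3.12 × 10^-2 M
Ka = [H+][A-]/[HA] = (6.61 × 10^-3)² / 3.12 × 10^-2 = 1.4 × 10^-3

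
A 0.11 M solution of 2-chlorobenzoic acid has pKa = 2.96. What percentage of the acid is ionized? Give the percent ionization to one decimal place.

9.5%

ClC6H4COOH ⇌ ClC6H4COO- + H+; let x = [H+] at equilibrium.
Ka = 10^(−2.96) = 1.10 × 10^-3
Solve x² + 0.0011x − 0.000121 = 0 → x = 1.05 × 10^-2 M
% ionization = x/C₀ × 100% = 1.05 × 10^-2/0.11 × 100% = 9.5%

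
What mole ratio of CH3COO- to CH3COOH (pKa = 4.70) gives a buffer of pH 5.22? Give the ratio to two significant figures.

pH = pKa + log(r) ⇒ log(r) = 5.22 − 4.70 = +0.52
r = [CH3COO-]/[CH3COOH] = 10^(+0.52) = 3.31

ratio = 3.3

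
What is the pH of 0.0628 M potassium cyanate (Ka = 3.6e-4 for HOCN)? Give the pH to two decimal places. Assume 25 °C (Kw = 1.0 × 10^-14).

OCN- is the conjugate base of the weak acid HOCN.
Kb = Kw/Ka = 1.0×10^-14 / 3.6 × 10^-4 = 2.78 × 10^-11
Kb = x²/(0.0628 − x) = 2.78 × 10^-11
Assume x ≪ 0.0628: x ≈ √(2.78 × 10^-11 × 0.0628) = 1.32 × 10^-6 M
(x/C₀ = 0.0021% < 5%, so the approximation holds.)
pOH = −log(1.32 × 10^-6) = 5.88; pH = 14.00 − 5.88 = 8.12

pH = 8.12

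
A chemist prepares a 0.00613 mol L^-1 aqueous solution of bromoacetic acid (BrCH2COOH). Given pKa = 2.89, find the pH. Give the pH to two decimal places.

BrCH2COOH ⇌ BrCH2COO- + H+
Ka = 10^(−2.89) = 1.29 × 10^-3
Ka = x²/(0.00613 − x) = 1.29 × 10^-3
Here C₀/Ka ≈ 4.75, so the small-x approximation fails. Use the quadratic:
x = [−0.00129 + √(0.00129² + 3.16e-05)]/2 = 2.24 × 10^-3 M
pH = −log(2.24 × 10^-3) = 2.65

pH = 2.65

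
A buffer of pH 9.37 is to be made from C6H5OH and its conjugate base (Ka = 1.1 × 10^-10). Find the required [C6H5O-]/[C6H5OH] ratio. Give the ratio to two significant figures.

pKa = -log(1.1 × 10^-10) = 9.959
pH = pKa + log(r) ⇒ log(r) = 9.37 − 9.959 = -0.589
r = [C6H5O-]/[C6H5OH] = 10^(-0.589) = 0.258

ratio = 0.26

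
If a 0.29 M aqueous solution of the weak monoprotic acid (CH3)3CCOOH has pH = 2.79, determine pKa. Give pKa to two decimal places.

[H+] = 10^(-2.79) = 1.62 × 10^-3 M
At equilibrium [HA] = 0.29 − 1.62 × 10^-3 = 2.88 × 10^-1 M
Ka = [H+][A-]/[HA] = (1.62 × 10^-3)² / 2.88 × 10^-1 = 9.11 × 10^-6
pKa = -log(9.11 × 10^-6) = 5.04

pKa = 5.04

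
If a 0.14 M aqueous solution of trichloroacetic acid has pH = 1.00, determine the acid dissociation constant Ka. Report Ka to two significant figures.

[H+] = 10^(-1.00) = 1.00 × 10^-1 M
At equilibrium [HA] = 0.14 − 1.00 × 10^-1 = 4.00 × 10^-2 M
Ka = [H+][A-]/[HA] = (1.00 × 10^-1)² / 4.00 × 10^-2 = 2.5 × 10^-1

Ka = 2.5 × 10^-1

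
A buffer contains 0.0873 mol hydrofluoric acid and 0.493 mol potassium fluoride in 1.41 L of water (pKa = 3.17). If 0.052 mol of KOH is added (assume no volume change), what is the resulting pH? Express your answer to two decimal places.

After neutralization: n(HF) = 0.0353 mol, n(F-) = 0.545 mol.
pH = pKa + log(n_F-/n_HF) = 3.17 + log(0.545/0.0353) = 3.17 + (+1.189)

pH = 4.36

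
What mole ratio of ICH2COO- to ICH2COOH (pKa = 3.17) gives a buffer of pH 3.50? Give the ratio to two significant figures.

pH = pKa + log(r) ⇒ log(r) = 3.50 − 3.17 = +0.33
r = [ICH2COO-]/[ICH2COOH] = 10^(+0.33) = 2.14

ratio = 2.1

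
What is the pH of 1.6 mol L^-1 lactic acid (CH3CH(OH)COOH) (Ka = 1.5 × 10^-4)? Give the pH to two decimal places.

pH = 1.81

CH3CH(OH)COOH ⇌ CH3CH(OH)COO- + H+
Ka = x²/(1.6 − x) = 1.5 × 10^-4
Assume x ≪ 1.6: x ≈ √(1.5 × 10^-4 × 1.6) = 1.55 × 10^-2 M
(x/C₀ = 0.97% < 5%, so the approximation holds.)
pH = −log(1.55 × 10^-2) = 1.81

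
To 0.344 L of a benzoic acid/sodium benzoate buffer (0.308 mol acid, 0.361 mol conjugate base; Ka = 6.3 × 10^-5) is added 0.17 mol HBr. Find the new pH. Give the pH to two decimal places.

pH = 3.80

Added H+ converts C6H5COO- to C6H5COOH: C6H5COOH → 0.478 mol, C6H5COO- → 0.191 mol.
pKa = −log(6.3 × 10^-5) = 4.201
pH = pKa + log([A⁻]/[HA]) = 4.201 + log(0.191/0.478) = 4.201 -0.398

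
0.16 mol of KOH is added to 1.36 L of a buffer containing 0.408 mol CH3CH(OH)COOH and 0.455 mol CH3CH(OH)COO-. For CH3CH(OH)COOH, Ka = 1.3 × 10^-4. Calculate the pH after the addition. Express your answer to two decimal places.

OH- converts CH3CH(OH)COOH to CH3CH(OH)COO-: CH3CH(OH)COOH → 0.248 mol, CH3CH(OH)COO- → 0.615 mol.
pKa = −log(1.3 × 10^-4) = 3.886
pH = pKa + log(n_CH3CH(OH)COO-/n_CH3CH(OH)COOH) = 3.886 + log(0.615/0.248) = 3.886 + (+0.394)

pH = 4.28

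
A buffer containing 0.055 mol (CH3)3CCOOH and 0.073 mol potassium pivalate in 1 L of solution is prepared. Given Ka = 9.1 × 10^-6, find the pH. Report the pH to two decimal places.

pKa = −log(9.1 × 10^-6) = 5.041
pH = pKa + log([A⁻]/[HA]) = 5.041 + log(0.073/0.055)
pH = 5.041 + (+0.123) = 5.16

pH = 5.16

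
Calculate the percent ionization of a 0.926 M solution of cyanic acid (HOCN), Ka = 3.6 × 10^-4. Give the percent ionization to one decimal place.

HOCN ⇌ OCN- + H+; let x = [H+] at equilibrium.
x ≈ √(Ka·C₀) = √(3.6 × 10^-4 × 0.926) = 1.83 × 10^-2 M
Fraction ionized = 1.83 × 10^-2 / 0.926 = 0.0198 → 2.0%

2.0%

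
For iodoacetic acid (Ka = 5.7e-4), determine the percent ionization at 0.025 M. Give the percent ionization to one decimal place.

ICH2COOH ⇌ ICH2COO- + H+; let x = [H+] at equilibrium.
Ka = x²/(C₀ − x); solving the quadratic gives x = 3.50 × 10^-3 M.
Fraction ionized = 3.50 × 10^-3 / 0.025 = 0.1400 → 14.0%

14.0%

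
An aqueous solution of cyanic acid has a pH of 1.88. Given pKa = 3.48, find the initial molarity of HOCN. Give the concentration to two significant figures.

[H+] = 10^(-1.88) = 1.32 × 10^-2 M = x
Ka = 10^(−3.48) = 3.31 × 10^-4
Ka = x²/(C₀ − x) ⇒ C₀ = x + x²/Ka
C₀ = 1.32 × 10^-2 + (1.32 × 10^-2)²/(3.31 × 10^-4) = 5.40 × 10^-1 M

C₀ = 5.4 × 10^-1 M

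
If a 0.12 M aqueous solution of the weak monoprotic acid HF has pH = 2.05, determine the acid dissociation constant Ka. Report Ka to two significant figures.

[H+] = 10^(-2.05) = 8.91 × 10^-3 M
At equilibrium [HA] = 0.12 − 8.91 × 10^-3 = 1.11 × 10^-1 M
Ka = [H+][A-]/[HA] = (8.91 × 10^-3)² / 1.11 × 10^-1 = 7.2 × 10^-4

Ka = 7.2 × 10^-4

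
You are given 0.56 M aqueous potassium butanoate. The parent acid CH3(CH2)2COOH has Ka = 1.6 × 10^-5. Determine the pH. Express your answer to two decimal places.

CH3(CH2)2COO- is the conjugate base of the weak acid CH3(CH2)2COOH.
Kb = Kw/Ka = 1.0×10^-14 / 1.6 × 10^-5 = 6.25 × 10^-10
Kb = x²/(0.56 − x) = 6.25 × 10^-10
Neglecting x in the denominator: x = √(6.25 × 10^-10 × 0.56) = 1.87 × 10^-5 M
pOH = −log(1.87 × 10^-5) = 4.73; pH = 14.00 − 4.73 = 9.27

pH = 9.27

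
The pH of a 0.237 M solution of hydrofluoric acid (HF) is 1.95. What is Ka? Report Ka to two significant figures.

Ka = 5.6 × 10^-4

[H+] = 10^(-1.95) = 1.12 × 10^-2 M
At equilibrium [HA] = 0.237 − 1.12 × 10^-2 = 2.26 × 10^-1 M
Ka = [H+][A-]/[HA] = (1.12 × 10^-2)² / 2.26 × 10^-1 = 5.6 × 10^-4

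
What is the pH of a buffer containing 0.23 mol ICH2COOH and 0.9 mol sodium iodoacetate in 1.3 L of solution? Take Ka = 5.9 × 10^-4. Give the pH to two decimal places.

pKa = −log(5.9 × 10^-4) = 3.229
Henderson–Hasselbalch: pH = pKa + log([ICH2COO-]/[ICH2COOH]) = 3.229 + log(0.9/0.23)
pH = 3.229 + (+0.593) = 3.82

pH = 3.82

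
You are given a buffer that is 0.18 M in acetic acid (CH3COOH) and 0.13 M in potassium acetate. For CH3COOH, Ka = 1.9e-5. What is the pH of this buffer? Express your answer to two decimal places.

pKa = −log(1.9 × 10^-5) = 4.721
Henderson–Hasselbalch: pH = pKa + log([CH3COO-]/[CH3COOH]) = 4.721 + log(0.13/0.18)
pH = 4.721 + (-0.141) = 4.58

pH = 4.58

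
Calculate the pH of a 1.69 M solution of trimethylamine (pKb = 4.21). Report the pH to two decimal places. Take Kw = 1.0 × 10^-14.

pH = 12.01

(CH3)3N + H2O ⇌ (CH3)3NH+ + OH-
Kb = 10^(−4.21) = 6.17 × 10^-5
Kb = [OH-]²/(1.69 − [OH-]) = 6.17 × 10^-5
Assume [OH-] ≪ 1.69: [OH-] ≈ √(6.17 × 10^-5 × 1.69) = 1.02 × 10^-2 M
Check: 0.6% ionized — well under 5%, approximation valid.
pOH = −log(1.02 × 10^-2) = 1.99; pH = 14.00 − 1.99 = 12.01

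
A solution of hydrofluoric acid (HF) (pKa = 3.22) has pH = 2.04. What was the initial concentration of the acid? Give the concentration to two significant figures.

C₀ = 1.5 × 10^-1 M

[H+] = 10^(-2.04) = 9.12 × 10^-3 M = x
Ka = 10^(−3.22) = 6.03 × 10^-4
Ka = x²/(C₀ − x) ⇒ C₀ = x + x²/Ka
C₀ = 9.12 × 10^-3 + (9.12 × 10^-3)²/(6.03 × 10^-4) = 1.47 × 10^-1 M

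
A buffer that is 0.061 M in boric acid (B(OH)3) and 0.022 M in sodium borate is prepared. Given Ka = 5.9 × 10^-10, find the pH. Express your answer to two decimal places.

pH = 8.79

pKa = −log(5.9 × 10^-10) = 9.229
Using pH = pKa + log([base]/[acid]) with [base]/[acid] = 0.022/0.061:
pH = 9.229 + (-0.443) = 8.79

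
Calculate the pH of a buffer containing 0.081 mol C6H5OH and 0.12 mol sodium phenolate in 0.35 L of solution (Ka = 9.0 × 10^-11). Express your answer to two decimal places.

pH = 10.22

pKa = −log(9.0 × 10^-11) = 10.046
Using pH = pKa + log([base]/[acid]) with [base]/[acid] = 0.12/0.081:
pH = 10.046 + (+0.171) = 10.22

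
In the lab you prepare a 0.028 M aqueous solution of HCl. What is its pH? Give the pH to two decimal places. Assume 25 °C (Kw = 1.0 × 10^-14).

pH = 1.55

HCl is a strong acid and dissociates completely, so [H+] = 0.028 M.
pH = -log(0.028) = 1.55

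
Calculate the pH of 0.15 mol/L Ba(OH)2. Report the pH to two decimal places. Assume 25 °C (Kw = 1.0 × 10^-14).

pH = 13.48

Ba(OH)2 is a strong base (each formula unit releases 2 OH-); [OH-] = 0.3 M.
pOH = -log(0.3) = 0.52
pH = 14.00 - 0.52 = 13.48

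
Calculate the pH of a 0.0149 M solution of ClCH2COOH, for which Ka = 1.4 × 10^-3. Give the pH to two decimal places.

ClCH2COOH ⇌ ClCH2COO- + H+
Let x = [H+] at equilibrium. Ka = x²/(0.0149 − x).
Here C₀/Ka ≈ 10.6, so the small-x approximation fails. Use the quadratic:
x = (−Ka + √(Ka² + 4·Ka·C₀))/2 = 3.92 × 10^-3 M
pH = −log[H+] = −log(3.92 × 10^-3) = 2.41

pH = 2.41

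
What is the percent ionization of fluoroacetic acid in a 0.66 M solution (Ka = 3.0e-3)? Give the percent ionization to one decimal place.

6.5%

FCH2COOH ⇌ FCH2COO- + H+; let x = [H+] at equilibrium.
Solve x² + 0.003x − 0.00198 = 0 → x = 4.30 × 10^-2 M
Fraction ionized = 4.30 × 10^-2 / 0.66 = 0.0652 → 6.5%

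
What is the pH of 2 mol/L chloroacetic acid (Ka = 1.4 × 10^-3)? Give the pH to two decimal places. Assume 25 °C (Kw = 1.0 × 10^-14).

pH = 1.28

ClCH2COOH ⇌ ClCH2COO- + H+
From the ICE table, Ka = x²/(2 − x) = 1.4 × 10^-3.
Since Ka ≪ C₀, x ≈ √(Ka·C₀) = 5.29 × 10^-2 M.
(x/C₀ = 2.6% < 5%, so the approximation holds.)
pH = −log(5.29 × 10^-2) = 1.28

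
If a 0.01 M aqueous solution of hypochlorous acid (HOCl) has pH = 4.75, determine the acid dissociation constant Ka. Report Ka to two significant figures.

[H+] = 10^(-4.75) = 1.78 × 10^-5 M
At equilibrium [HA] = 0.01 − 1.78 × 10^-5 = 9.98 × 10^-3 M
Ka = [H+][A-]/[HA] = (1.78 × 10^-5)² / 9.98 × 10^-3 = 3.2 × 10^-8

Ka = 3.2 × 10^-8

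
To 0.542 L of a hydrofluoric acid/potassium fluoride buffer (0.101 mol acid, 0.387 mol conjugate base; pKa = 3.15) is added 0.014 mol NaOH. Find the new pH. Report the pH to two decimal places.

OH- converts HF to F-: HF → 0.087 mol, F- → 0.401 mol.
Henderson–Hasselbalch with mole ratio 0.401/0.087: pH = 3.15 + (+0.664)

pH = 3.81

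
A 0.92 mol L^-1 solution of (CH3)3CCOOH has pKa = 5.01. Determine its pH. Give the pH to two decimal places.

(CH3)3CCOOH ⇌ (CH3)3CCOO- + H+
Ka = 10^(−5.01) = 9.77 × 10^-6
From the ICE table, Ka = [H+]²/(0.92 − [H+]) = 9.77 × 10^-6.
Neglecting [H+] in the denominator: [H+] = √(9.77 × 10^-6 × 0.92) = 3.00 × 10^-3 M
Check: 0.33% ionized — well under 5%, approximation valid.
pH = −log(3.00 × 10^-3) = 2.52

pH = 2.52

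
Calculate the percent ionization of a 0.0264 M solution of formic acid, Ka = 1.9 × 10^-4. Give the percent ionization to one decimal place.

HCOOH ⇌ HCOO- + H+; let x = [H+] at equilibrium.
Solve x² + 0.00019x − 5.02e-06 = 0 → x = 2.15 × 10^-3 M
Fraction ionized = 2.15 × 10^-3 / 0.0264 = 0.0814 → 8.1%

8.1%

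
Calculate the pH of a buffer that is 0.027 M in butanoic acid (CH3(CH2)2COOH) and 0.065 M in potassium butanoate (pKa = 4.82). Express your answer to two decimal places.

Using pH = pKa + log([base]/[acid]) with [base]/[acid] = 0.065/0.027:
pH = 4.82 + (+0.382) = 5.20

pH = 5.20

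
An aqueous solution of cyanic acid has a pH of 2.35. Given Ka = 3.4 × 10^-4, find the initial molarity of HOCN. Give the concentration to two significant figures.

[H+] = 10^(-2.35) = 4.47 × 10^-3 M = x
Ka = x²/(C₀ − x) ⇒ C₀ = x + x²/Ka
C₀ = 4.47 × 10^-3 + (4.47 × 10^-3)²/(3.4 × 10^-4) = 6.32 × 10^-2 M

C₀ = 6.3 × 10^-2 M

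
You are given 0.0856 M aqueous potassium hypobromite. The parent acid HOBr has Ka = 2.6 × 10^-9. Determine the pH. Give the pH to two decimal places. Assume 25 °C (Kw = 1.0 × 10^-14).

pH = 10.76

OBr- is the conjugate base of the weak acid HOBr.
Kb = Kw/Ka = 1.0×10^-14 / 2.6 × 10^-9 = 3.85 × 10^-6
Kb = [OH-]²/(0.0856 − [OH-]) = 3.85 × 10^-6
Assume [OH-] ≪ 0.0856: [OH-] ≈ √(3.85 × 10^-6 × 0.0856) = 5.74 × 10^-4 M
pOH = 3.24, so pH = 14.00 − pOH = 10.76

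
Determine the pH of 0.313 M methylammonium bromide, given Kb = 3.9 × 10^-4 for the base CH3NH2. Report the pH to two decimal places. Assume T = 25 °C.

CH3NH3+ is the conjugate acid of the weak base CH3NH2.
Ka = Kw/Kb = 1.0×10^-14 / 3.9 × 10^-4 = 2.56 × 10^-11
Ka = [H+]²/(0.313 − [H+]) = 2.56 × 10^-11
Neglecting [H+] in the denominator: [H+] = √(2.56 × 10^-11 × 0.313) = 2.83 × 10^-6 M
pH = −log(2.83 × 10^-6) = 5.55

pH = 5.55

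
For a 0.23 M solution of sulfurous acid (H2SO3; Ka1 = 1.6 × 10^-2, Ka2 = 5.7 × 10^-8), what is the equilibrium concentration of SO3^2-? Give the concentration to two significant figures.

First ionization gives [H+] ≈ [HSO3-] = 5.32 × 10^-2 M.
Second step: Ka2 = [H+][SO3^2-]/[HSO3-] ≈ [SO3^2-] (since [H+] ≈ [HSO3-]).
So [SO3^2-] ≈ Ka2.

5.7 × 10^-8 M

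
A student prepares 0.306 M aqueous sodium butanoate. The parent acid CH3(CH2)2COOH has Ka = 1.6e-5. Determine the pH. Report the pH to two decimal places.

CH3(CH2)2COO- is the conjugate base of the weak acid CH3(CH2)2COOH.
Kb = Kw/Ka = 1.0×10^-14 / 1.6 × 10^-5 = 6.25 × 10^-10
From the ICE table, Kb = x²/(0.306 − x) = 6.25 × 10^-10.
Neglecting x in the denominator: x = √(6.25 × 10^-10 × 0.306) = 1.38 × 10^-5 M
(x/C₀ = 0.0045% < 5%, so the approximation holds.)
pOH = 4.86, so pH = 14.00 − pOH = 9.14

pH = 9.14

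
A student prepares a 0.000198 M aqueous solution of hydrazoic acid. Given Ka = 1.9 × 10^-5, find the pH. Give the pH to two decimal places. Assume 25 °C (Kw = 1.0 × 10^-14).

pH = 4.28

HN3 ⇌ N3- + H+
Let x = [H+] at equilibrium. Ka = x²/(0.000198 − x).
Here C₀/Ka ≈ 10.4, so the small-x approximation fails. Use the quadratic:
x = [−1.9e-05 + √(1.9e-05² + 1.5e-08)]/2 = 5.26 × 10^-5 M
pH = −log[H+] = −log(5.26 × 10^-5) = 4.28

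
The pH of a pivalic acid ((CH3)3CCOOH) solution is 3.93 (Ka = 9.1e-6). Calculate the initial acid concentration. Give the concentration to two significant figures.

C₀ = 1.6 × 10^-3 M

[H+] = 10^(-3.93) = 1.17 × 10^-4 M = x
Ka = x²/(C₀ − x) ⇒ C₀ = x + x²/Ka
C₀ = 1.17 × 10^-4 + (1.17 × 10^-4)²/(9.1 × 10^-6) = 1.62 × 10^-3 M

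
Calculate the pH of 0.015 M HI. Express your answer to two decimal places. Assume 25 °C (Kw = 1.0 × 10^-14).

HI is a strong acid and dissociates completely, so [H+] = 0.015 M.
pH = -log(0.015) = 1.82

pH = 1.82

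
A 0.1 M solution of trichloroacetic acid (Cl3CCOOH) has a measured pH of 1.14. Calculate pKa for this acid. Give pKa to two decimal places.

[H+] = 10^(-1.14) = 7.24 × 10^-2 M
At equilibrium [HA] = 0.1 − 7.24 × 10^-2 = 2.76 × 10^-2 M
Ka = [H+][A-]/[HA] = (7.24 × 10^-2)² / 2.76 × 10^-2 = 1.90 × 10^-1
pKa = -log(1.90 × 10^-1) = 0.72

pKa = 0.72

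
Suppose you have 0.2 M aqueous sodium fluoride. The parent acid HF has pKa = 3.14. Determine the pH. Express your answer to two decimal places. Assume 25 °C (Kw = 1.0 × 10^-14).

pH = 8.22

F- is the conjugate base of the weak acid HF.
Ka = 10^(−3.14) = 7.24 × 10^-4
Kb = Kw/Ka = 1.0×10^-14 / 7.24 × 10^-4 = 1.38 × 10^-11
From the ICE table, Kb = [OH-]²/(0.2 − [OH-]) = 1.38 × 10^-11.
Neglecting [OH-] in the denominator: [OH-] = √(1.38 × 10^-11 × 0.2) = 1.66 × 10^-6 M
Check: 0.00083% ionized — well under 5%, approximation valid.
pOH = −log(1.66 × 10^-6) = 5.78; pH = 14.00 − 5.78 = 8.22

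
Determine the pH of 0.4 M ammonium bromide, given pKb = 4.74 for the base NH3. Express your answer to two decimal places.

NH4+ is the conjugate acid of the weak base NH3.
Kb = 10^(−4.74) = 1.82 × 10^-5
Ka = Kw/Kb = 1.0×10^-14 / 1.82 × 10^-5 = 5.49 × 10^-10
Ka = x²/(0.4 − x) = 5.49 × 10^-10
Assume x ≪ 0.4: x ≈ √(5.49 × 10^-10 × 0.4) = 1.48 × 10^-5 M
pH = −log[H+] = −log(1.48 × 10^-5) = 4.83

pH = 4.83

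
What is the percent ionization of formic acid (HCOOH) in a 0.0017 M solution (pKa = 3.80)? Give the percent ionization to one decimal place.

26.2%

HCOOH ⇌ HCOO- + H+; let x = [H+] at equilibrium.
Ka = 10^(−3.80) = 1.58 × 10^-4
Ka = x²/(C₀ − x); solving the quadratic gives x = 4.45 × 10^-4 M.
Fraction ionized = 4.45 × 10^-4 / 0.0017 = 0.2618 → 26.2%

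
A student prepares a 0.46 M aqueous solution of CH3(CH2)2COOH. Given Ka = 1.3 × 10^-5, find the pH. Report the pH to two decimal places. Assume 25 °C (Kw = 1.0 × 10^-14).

pH = 2.61

CH3(CH2)2COOH ⇌ CH3(CH2)2COO- + H+
Ka = x²/(0.46 − x) = 1.3 × 10^-5
Assume x ≪ 0.46: x ≈ √(1.3 × 10^-5 × 0.46) = 2.45 × 10^-3 M
pH = −log[H+] = −log(2.45 × 10^-3) = 2.61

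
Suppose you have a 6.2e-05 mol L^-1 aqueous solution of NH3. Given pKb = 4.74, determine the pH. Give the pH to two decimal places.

NH3 + H2O ⇌ NH4+ + OH-
Kb = 10^(−4.74) = 1.82 × 10^-5
From the ICE table, Kb = [OH-]²/(6.2e-05 − [OH-]) = 1.82 × 10^-5.
The 5% rule fails; solving [OH-]² + Kb·[OH-] − Kb·C₀ = 0 exactly:
[OH-] = [−1.82e-05 + √(1.82e-05² + 4.51e-09)]/2 = 2.57 × 10^-5 M
pOH = −log(2.57 × 10^-5) = 4.59; pH = 14.00 − 4.59 = 9.41

pH = 9.41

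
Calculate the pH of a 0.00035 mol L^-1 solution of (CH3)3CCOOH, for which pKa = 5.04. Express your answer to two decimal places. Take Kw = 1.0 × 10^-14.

(CH3)3CCOOH ⇌ (CH3)3CCOO- + H+
Ka = 10^(−5.04) = 9.12 × 10^-6
Ka = x²/(0.00035 − x) = 9.12 × 10^-6
Here C₀/Ka ≈ 38.4, so the small-x approximation fails. Use the quadratic:
x = (−Ka + √(Ka² + 4·Ka·C₀))/2 = 5.21 × 10^-5 M
pH = −log(5.21 × 10^-5) = 4.28

pH = 4.28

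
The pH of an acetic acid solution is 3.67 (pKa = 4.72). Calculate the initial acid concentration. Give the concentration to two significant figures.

C₀ = 2.6 × 10^-3 M

[H+] = 10^(-3.67) = 2.14 × 10^-4 M = x
Ka = 10^(−4.72) = 1.91 × 10^-5
Ka = x²/(C₀ − x) ⇒ C₀ = x + x²/Ka
C₀ = 2.14 × 10^-4 + (2.14 × 10^-4)²/(1.91 × 10^-5) = 2.61 × 10^-3 M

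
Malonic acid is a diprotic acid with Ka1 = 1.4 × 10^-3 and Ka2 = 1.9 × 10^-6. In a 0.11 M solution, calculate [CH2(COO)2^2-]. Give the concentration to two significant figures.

First ionization gives [H+] ≈ [CH2(COOH)COO-] = 1.17 × 10^-2 M.
Second step: Ka2 = [H+][CH2(COO)2^2-]/[CH2(COOH)COO-] ≈ [CH2(COO)2^2-] (since [H+] ≈ [CH2(COOH)COO-]).
So [CH2(COO)2^2-] ≈ Ka2.

1.9 × 10^-6 M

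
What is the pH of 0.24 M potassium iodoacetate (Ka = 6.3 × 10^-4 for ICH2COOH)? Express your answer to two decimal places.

pH = 8.29

ICH2COO- is the conjugate base of the weak acid ICH2COOH.
Kb = Kw/Ka = 1.0×10^-14 / 6.3 × 10^-4 = 1.59 × 10^-11
Kb = x²/(0.24 − x) = 1.59 × 10^-11
Assume x ≪ 0.24: x ≈ √(1.59 × 10^-11 × 0.24) = 1.95 × 10^-6 M
pOH = 5.71, so pH = 14.00 − pOH = 8.29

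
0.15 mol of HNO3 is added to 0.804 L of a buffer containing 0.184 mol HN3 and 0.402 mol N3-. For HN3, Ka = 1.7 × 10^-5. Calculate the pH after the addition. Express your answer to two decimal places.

After neutralization: n(HN3) = 0.334 mol, n(N3-) = 0.252 mol.
pKa = −log(1.7 × 10^-5) = 4.770
pH = pKa + log([A⁻]/[HA]) = 4.770 + log(0.252/0.334) = 4.770 -0.122

pH = 4.65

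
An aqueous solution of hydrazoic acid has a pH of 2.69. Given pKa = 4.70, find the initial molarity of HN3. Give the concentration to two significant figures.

[H+] = 10^(-2.69) = 2.04 × 10^-3 M = x
Ka = 10^(−4.70) = 2.00 × 10^-5
Ka = x²/(C₀ − x) ⇒ C₀ = x + x²/Ka
C₀ = 2.04 × 10^-3 + (2.04 × 10^-3)²/(2.00 × 10^-5) = 2.10 × 10^-1 M

C₀ = 2.1 × 10^-1 M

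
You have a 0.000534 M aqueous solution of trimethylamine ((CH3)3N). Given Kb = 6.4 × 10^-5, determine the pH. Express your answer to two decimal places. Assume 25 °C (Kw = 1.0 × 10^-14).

(CH3)3N + H2O ⇌ (CH3)3NH+ + OH-
Kb = x²/(0.000534 − x) = 6.4 × 10^-5
The 5% rule fails; solving x² + Kb·x − Kb·C₀ = 0 exactly:
x = [−6.4e-05 + √(6.4e-05² + 1.37e-07)]/2 = 1.56 × 10^-4 M
pOH = −log(1.56 × 10^-4) = 3.81; pH = 14.00 − 3.81 = 10.19

pH = 10.19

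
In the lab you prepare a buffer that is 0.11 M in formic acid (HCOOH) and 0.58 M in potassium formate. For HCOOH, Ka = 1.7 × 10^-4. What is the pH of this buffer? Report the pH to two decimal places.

pH = 4.49

pKa = −log(1.7 × 10^-4) = 3.770
Using pH = pKa + log([base]/[acid]) with [base]/[acid] = 0.58/0.11:
pH = 3.770 + (+0.722) = 4.49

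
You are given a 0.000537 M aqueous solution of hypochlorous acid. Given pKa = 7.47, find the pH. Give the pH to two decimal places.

HOCl ⇌ OCl- + H+
Ka = 10^(−7.47) = 3.39 × 10^-8
Ka = x²/(0.000537 − x) = 3.39 × 10^-8
Assume x ≪ 0.000537: x ≈ √(3.39 × 10^-8 × 0.000537) = 4.27 × 10^-6 M
(x/C₀ = 0.79% < 5%, so the approximation holds.)
pH = −log(4.27 × 10^-6) = 5.37

pH = 5.37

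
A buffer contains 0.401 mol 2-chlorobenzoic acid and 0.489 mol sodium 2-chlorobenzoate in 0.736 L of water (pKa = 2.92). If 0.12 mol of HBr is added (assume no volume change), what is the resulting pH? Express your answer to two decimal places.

pH = 2.77

After neutralization: n(ClC6H4COOH) = 0.521 mol, n(ClC6H4COO-) = 0.369 mol.
Henderson–Hasselbalch with mole ratio 0.369/0.521: pH = 2.92 + (-0.150)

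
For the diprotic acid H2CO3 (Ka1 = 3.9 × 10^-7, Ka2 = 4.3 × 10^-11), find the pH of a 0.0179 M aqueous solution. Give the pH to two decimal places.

pH = 4.08

Ka1 ≫ Ka2, so treat the first dissociation as the only significant source of H+.
Ka1 = x²/(0.0179 − x) = 3.9 × 10^-7
x ≈ √(3.9 × 10^-7 × 0.0179) = 8.36 × 10^-5 M
pH = −log(8.36 × 10^-5) = 4.08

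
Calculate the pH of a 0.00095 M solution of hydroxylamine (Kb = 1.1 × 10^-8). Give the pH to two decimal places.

pH = 8.51

NH2OH + H2O ⇌ NH3OH+ + OH-
From the ICE table, Kb = [OH-]²/(0.00095 − [OH-]) = 1.1 × 10^-8.
Since Kb ≪ C₀, [OH-] ≈ √(Kb·C₀) = 3.23 × 10^-6 M.
pOH = −log(3.23 × 10^-6) = 5.49; pH = 14.00 − 5.49 = 8.51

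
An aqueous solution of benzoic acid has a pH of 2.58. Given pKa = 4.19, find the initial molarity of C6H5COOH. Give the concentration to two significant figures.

[H+] = 10^(-2.58) = 2.63 × 10^-3 M = x
Ka = 10^(−4.19) = 6.46 × 10^-5
Ka = x²/(C₀ − x) ⇒ C₀ = x + x²/Ka
C₀ = 2.63 × 10^-3 + (2.63 × 10^-3)²/(6.46 × 10^-5) = 1.10 × 10^-1 M

C₀ = 1.1 × 10^-1 M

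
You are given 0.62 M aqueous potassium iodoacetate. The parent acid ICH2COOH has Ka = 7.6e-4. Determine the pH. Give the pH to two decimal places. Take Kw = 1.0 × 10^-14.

pH = 8.46

ICH2COO- is the conjugate base of the weak acid ICH2COOH.
Kb = Kw/Ka = 1.0×10^-14 / 7.6 × 10^-4 = 1.32 × 10^-11
Kb = [OH-]²/(0.62 − [OH-]) = 1.32 × 10^-11
Neglecting [OH-] in the denominator: [OH-] = √(1.32 × 10^-11 × 0.62) = 2.86 × 10^-6 M
Check: 0.00046% ionized — well under 5%, approximation valid.
pOH = −log(2.86 × 10^-6) = 5.54; pH = 14.00 − 5.54 = 8.46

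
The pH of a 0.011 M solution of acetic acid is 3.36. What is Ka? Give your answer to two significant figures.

Ka = 1.8 × 10^-5

[H+] = 10^(-3.36) = 4.37 × 10^-4 M
At equilibrium [HA] = 0.011 − 4.37 × 10^-4 = 1.06 × 10^-2 M
Ka = [H+][A-]/[HA] = (4.37 × 10^-4)² / 1.06 × 10^-2 = 1.8 × 10^-5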